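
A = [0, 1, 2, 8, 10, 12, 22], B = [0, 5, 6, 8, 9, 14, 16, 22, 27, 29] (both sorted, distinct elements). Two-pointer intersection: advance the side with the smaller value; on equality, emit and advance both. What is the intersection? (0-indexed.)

i=0 j=0: 0==0 emit, i++,j++
i=1 j=1: 1<5, i++
i=2 j=1: 2<5, i++
i=3 j=1: 8>5, j++
i=3 j=2: 8>6, j++
i=3 j=3: 8==8 emit, i++,j++
i=4 j=4: 10>9, j++
i=4 j=5: 10<14, i++
i=5 j=5: 12<14, i++
i=6 j=5: 22>14, j++
i=6 j=6: 22>16, j++
i=6 j=7: 22==22 emit, i++,j++

intersection = [0, 8, 22]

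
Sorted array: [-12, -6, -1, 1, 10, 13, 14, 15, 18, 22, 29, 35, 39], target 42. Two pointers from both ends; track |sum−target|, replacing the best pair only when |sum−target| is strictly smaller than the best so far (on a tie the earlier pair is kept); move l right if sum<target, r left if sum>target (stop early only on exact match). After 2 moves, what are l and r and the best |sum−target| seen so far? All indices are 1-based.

[1,13] -12+39=27 d=15 * → l++
[2,13] -6+39=33 d=9 * → l++

l=3, r=13, best |Δ|=9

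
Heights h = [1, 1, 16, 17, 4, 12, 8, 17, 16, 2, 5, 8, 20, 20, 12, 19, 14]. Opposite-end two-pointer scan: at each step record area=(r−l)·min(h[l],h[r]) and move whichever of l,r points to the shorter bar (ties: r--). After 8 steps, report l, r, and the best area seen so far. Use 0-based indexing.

l=7, r=15, best area=208

l=0 r=16: min(1,14)*16=16 best=16 *, l++
l=1 r=16: min(1,14)*15=15 best=16, l++
l=2 r=16: min(16,14)*14=196 best=196 *, r--
l=2 r=15: min(16,19)*13=208 best=208 *, l++
l=3 r=15: min(17,19)*12=204 best=208, l++
l=4 r=15: min(4,19)*11=44 best=208, l++
l=5 r=15: min(12,19)*10=120 best=208, l++
l=6 r=15: min(8,19)*9=72 best=208, l++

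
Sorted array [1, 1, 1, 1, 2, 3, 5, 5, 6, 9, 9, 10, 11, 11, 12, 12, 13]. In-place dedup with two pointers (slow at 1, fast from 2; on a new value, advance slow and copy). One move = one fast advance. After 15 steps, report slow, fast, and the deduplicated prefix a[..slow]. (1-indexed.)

slow=1 fast=2: a[fast]=1=a[slow] dup, fast++
slow=1 fast=3: a[fast]=1=a[slow] dup, fast++
slow=1 fast=4: a[fast]=1=a[slow] dup, fast++
slow=1 fast=5: a[fast]=2≠a[slow]=1 write a[2]=2, slow++,fast++
slow=2 fast=6: a[fast]=3≠a[slow]=2 write a[3]=3, slow++,fast++
slow=3 fast=7: a[fast]=5≠a[slow]=3 write a[4]=5, slow++,fast++
slow=4 fast=8: a[fast]=5=a[slow] dup, fast++
slow=4 fast=9: a[fast]=6≠a[slow]=5 write a[5]=6, slow++,fast++
slow=5 fast=10: a[fast]=9≠a[slow]=6 write a[6]=9, slow++,fast++
slow=6 fast=11: a[fast]=9=a[slow] dup, fast++
slow=6 fast=12: a[fast]=10≠a[slow]=9 write a[7]=10, slow++,fast++
slow=7 fast=13: a[fast]=11≠a[slow]=10 write a[8]=11, slow++,fast++
slow=8 fast=14: a[fast]=11=a[slow] dup, fast++
slow=8 fast=15: a[fast]=12≠a[slow]=11 write a[9]=12, slow++,fast++
slow=9 fast=16: a[fast]=12=a[slow] dup, fast++

slow=9, fast=17, prefix=[1, 2, 3, 5, 6, 9, 10, 11, 12]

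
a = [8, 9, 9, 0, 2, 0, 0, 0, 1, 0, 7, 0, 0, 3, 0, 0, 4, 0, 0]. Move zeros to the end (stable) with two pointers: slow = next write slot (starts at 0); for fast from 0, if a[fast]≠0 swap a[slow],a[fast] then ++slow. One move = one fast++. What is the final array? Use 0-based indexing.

[8, 9, 9, 2, 1, 7, 3, 4, 0, 0, 0, 0, 0, 0, 0, 0, 0, 0, 0]

slow=0 fast=0: a[fast]=8≠0 swap→a[0]=8, slow++,fast++
slow=1 fast=1: a[fast]=9≠0 swap→a[1]=9, slow++,fast++
slow=2 fast=2: a[fast]=9≠0 swap→a[2]=9, slow++,fast++
slow=3 fast=3: a[fast]=0, fast++
slow=3 fast=4: a[fast]=2≠0 swap→a[3]=2, slow++,fast++
slow=4 fast=5: a[fast]=0, fast++
slow=4 fast=6: a[fast]=0, fast++
slow=4 fast=7: a[fast]=0, fast++
slow=4 fast=8: a[fast]=1≠0 swap→a[4]=1, slow++,fast++
slow=5 fast=9: a[fast]=0, fast++
slow=5 fast=10: a[fast]=7≠0 swap→a[5]=7, slow++,fast++
slow=6 fast=11: a[fast]=0, fast++
slow=6 fast=12: a[fast]=0, fast++
slow=6 fast=13: a[fast]=3≠0 swap→a[6]=3, slow++,fast++
slow=7 fast=14: a[fast]=0, fast++
slow=7 fast=15: a[fast]=0, fast++
slow=7 fast=16: a[fast]=4≠0 swap→a[7]=4, slow++,fast++
slow=8 fast=17: a[fast]=0, fast++
slow=8 fast=18: a[fast]=0, fast++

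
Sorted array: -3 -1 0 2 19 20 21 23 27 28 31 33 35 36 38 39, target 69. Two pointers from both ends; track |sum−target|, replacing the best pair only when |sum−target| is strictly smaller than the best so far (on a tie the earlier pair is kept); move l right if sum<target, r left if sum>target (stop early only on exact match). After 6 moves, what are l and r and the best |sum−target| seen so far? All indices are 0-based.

[0,15] -3+39=36 d=33 * → l++
[1,15] -1+39=38 d=31 * → l++
[2,15] 0+39=39 d=30 * → l++
[3,15] 2+39=41 d=28 * → l++
[4,15] 19+39=58 d=11 * → l++
[5,15] 20+39=59 d=10 * → l++

l=6, r=15, best |Δ|=10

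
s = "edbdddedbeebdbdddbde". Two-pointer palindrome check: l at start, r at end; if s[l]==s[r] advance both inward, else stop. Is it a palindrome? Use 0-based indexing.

not a palindrome (mismatch at 6,13)

[0,19] 'e'=='e' → l++,r--
[1,18] 'd'=='d' → l++,r--
[2,17] 'b'=='b' → l++,r--
[3,16] 'd'=='d' → l++,r--
[4,15] 'd'=='d' → l++,r--
[5,14] 'd'=='d' → l++,r--
[6,13] 'e'!='b' → stop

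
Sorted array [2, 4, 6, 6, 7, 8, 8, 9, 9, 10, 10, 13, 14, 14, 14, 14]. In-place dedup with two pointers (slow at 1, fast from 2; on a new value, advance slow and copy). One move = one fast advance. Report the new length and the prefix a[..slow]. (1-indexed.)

slow=1 fast=2: a[fast]=4≠a[slow]=2 write a[2]=4, slow++,fast++
slow=2 fast=3: a[fast]=6≠a[slow]=4 write a[3]=6, slow++,fast++
slow=3 fast=4: a[fast]=6=a[slow] dup, fast++
slow=3 fast=5: a[fast]=7≠a[slow]=6 write a[4]=7, slow++,fast++
slow=4 fast=6: a[fast]=8≠a[slow]=7 write a[5]=8, slow++,fast++
slow=5 fast=7: a[fast]=8=a[slow] dup, fast++
slow=5 fast=8: a[fast]=9≠a[slow]=8 write a[6]=9, slow++,fast++
slow=6 fast=9: a[fast]=9=a[slow] dup, fast++
slow=6 fast=10: a[fast]=10≠a[slow]=9 write a[7]=10, slow++,fast++
slow=7 fast=11: a[fast]=10=a[slow] dup, fast++
slow=7 fast=12: a[fast]=13≠a[slow]=10 write a[8]=13, slow++,fast++
slow=8 fast=13: a[fast]=14≠a[slow]=13 write a[9]=14, slow++,fast++
slow=9 fast=14: a[fast]=14=a[slow] dup, fast++
slow=9 fast=15: a[fast]=14=a[slow] dup, fast++
slow=9 fast=16: a[fast]=14=a[slow] dup, fast++

length 9; prefix = [2, 4, 6, 7, 8, 9, 10, 13, 14]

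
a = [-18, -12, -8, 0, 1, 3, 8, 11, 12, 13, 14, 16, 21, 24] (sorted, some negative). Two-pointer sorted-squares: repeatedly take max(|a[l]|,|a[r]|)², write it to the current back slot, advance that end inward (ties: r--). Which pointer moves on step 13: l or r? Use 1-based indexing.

l=1 r=14: |-18|<=|24| out[14]=576, r--
l=1 r=13: |-18|<=|21| out[13]=441, r--
l=1 r=12: |-18|>|16| out[12]=324, l++
l=2 r=12: |-12|<=|16| out[11]=256, r--
l=2 r=11: |-12|<=|14| out[10]=196, r--
l=2 r=10: |-12|<=|13| out[9]=169, r--
l=2 r=9: |-12|<=|12| out[8]=144, r--
l=2 r=8: |-12|>|11| out[7]=144, l++
l=3 r=8: |-8|<=|11| out[6]=121, r--
l=3 r=7: |-8|<=|8| out[5]=64, r--
l=3 r=6: |-8|>|3| out[4]=64, l++
l=4 r=6: |0|<=|3| out[3]=9, r--
l=4 r=5: |0|<=|1| out[2]=1, r--

r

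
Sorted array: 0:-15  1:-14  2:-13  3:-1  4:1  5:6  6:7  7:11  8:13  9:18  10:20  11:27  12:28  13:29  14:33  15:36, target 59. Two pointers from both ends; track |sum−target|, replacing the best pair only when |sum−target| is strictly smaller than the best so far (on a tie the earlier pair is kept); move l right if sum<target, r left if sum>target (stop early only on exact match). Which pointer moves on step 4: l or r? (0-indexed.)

l

l=0 r=15: -15+36=21 d=38 *, l++
l=1 r=15: -14+36=22 d=37 *, l++
l=2 r=15: -13+36=23 d=36 *, l++
l=3 r=15: -1+36=35 d=24 *, l++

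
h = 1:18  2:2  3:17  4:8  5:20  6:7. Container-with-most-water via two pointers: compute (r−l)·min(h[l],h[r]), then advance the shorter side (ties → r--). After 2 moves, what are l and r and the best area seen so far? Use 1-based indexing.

l=2, r=5, best area=72

l=1 r=6: min(18,7)*5=35 best=35 *, r--
l=1 r=5: min(18,20)*4=72 best=72 *, l++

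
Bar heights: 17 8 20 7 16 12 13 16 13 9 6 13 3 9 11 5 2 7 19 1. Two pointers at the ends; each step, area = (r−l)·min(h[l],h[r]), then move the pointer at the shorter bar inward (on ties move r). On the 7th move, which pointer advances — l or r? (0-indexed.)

r

[0,19] min(17,1)*19=19 best=19 * → r--
[0,18] min(17,19)*18=306 best=306 * → l++
[1,18] min(8,19)*17=136 best=306 → l++
[2,18] min(20,19)*16=304 best=306 → r--
[2,17] min(20,7)*15=105 best=306 → r--
[2,16] min(20,2)*14=28 best=306 → r--
[2,15] min(20,5)*13=65 best=306 → r--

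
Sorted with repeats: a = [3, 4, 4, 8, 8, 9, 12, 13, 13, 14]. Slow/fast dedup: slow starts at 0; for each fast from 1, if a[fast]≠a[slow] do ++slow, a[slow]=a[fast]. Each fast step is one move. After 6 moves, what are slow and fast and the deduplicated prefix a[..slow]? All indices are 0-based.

slow=0 fast=1: a[fast]=4≠a[slow]=3 write a[1]=4, slow++,fast++
slow=1 fast=2: a[fast]=4=a[slow] dup, fast++
slow=1 fast=3: a[fast]=8≠a[slow]=4 write a[2]=8, slow++,fast++
slow=2 fast=4: a[fast]=8=a[slow] dup, fast++
slow=2 fast=5: a[fast]=9≠a[slow]=8 write a[3]=9, slow++,fast++
slow=3 fast=6: a[fast]=12≠a[slow]=9 write a[4]=12, slow++,fast++

slow=4, fast=7, prefix=[3, 4, 8, 9, 12]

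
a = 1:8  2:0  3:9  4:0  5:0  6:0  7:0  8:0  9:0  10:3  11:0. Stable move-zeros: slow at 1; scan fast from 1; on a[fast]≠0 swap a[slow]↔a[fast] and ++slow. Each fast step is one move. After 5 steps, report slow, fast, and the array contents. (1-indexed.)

slow=1 fast=1: a[fast]=8≠0 swap→a[1]=8, slow++,fast++
slow=2 fast=2: a[fast]=0, fast++
slow=2 fast=3: a[fast]=9≠0 swap→a[2]=9, slow++,fast++
slow=3 fast=4: a[fast]=0, fast++
slow=3 fast=5: a[fast]=0, fast++

slow=3, fast=6, a=[8, 9, 0, 0, 0, 0, 0, 0, 0, 3, 0]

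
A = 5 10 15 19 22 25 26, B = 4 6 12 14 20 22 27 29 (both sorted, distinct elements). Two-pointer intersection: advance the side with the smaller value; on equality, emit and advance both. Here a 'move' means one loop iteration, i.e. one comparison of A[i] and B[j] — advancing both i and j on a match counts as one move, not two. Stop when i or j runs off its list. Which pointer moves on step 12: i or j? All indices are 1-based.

[i=1,j=1] 5>4 → j++
[i=1,j=2] 5<6 → i++
[i=2,j=2] 10>6 → j++
[i=2,j=3] 10<12 → i++
[i=3,j=3] 15>12 → j++
[i=3,j=4] 15>14 → j++
[i=3,j=5] 15<20 → i++
[i=4,j=5] 19<20 → i++
[i=5,j=5] 22>20 → j++
[i=5,j=6] 22==22 emit → i++,j++
[i=6,j=7] 25<27 → i++
[i=7,j=7] 26<27 → i++

i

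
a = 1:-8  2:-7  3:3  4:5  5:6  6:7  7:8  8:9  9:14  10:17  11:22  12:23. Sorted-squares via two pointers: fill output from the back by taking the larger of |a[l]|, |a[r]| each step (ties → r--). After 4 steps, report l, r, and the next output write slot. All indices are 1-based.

[1,12] |-8|<=|23| out[12]=529 → r--
[1,11] |-8|<=|22| out[11]=484 → r--
[1,10] |-8|<=|17| out[10]=289 → r--
[1,9] |-8|<=|14| out[9]=196 → r--

l=1, r=8, next write slot=8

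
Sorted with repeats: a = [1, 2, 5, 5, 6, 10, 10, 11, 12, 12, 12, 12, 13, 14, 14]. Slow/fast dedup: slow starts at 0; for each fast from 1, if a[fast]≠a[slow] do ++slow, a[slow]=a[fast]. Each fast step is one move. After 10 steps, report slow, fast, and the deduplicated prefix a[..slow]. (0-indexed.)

slow=0 fast=1: a[fast]=2≠a[slow]=1 write a[1]=2, slow++,fast++
slow=1 fast=2: a[fast]=5≠a[slow]=2 write a[2]=5, slow++,fast++
slow=2 fast=3: a[fast]=5=a[slow] dup, fast++
slow=2 fast=4: a[fast]=6≠a[slow]=5 write a[3]=6, slow++,fast++
slow=3 fast=5: a[fast]=10≠a[slow]=6 write a[4]=10, slow++,fast++
slow=4 fast=6: a[fast]=10=a[slow] dup, fast++
slow=4 fast=7: a[fast]=11≠a[slow]=10 write a[5]=11, slow++,fast++
slow=5 fast=8: a[fast]=12≠a[slow]=11 write a[6]=12, slow++,fast++
slow=6 fast=9: a[fast]=12=a[slow] dup, fast++
slow=6 fast=10: a[fast]=12=a[slow] dup, fast++

slow=6, fast=11, prefix=[1, 2, 5, 6, 10, 11, 12]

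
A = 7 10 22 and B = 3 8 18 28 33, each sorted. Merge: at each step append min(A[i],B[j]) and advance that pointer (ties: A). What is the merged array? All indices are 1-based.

[i=1,j=1] A[i]=7>B[j]=3 take 3 → j++
[i=1,j=2] A[i]=7<=B[j]=8 take 7 → i++
[i=2,j=2] A[i]=10>B[j]=8 take 8 → j++
[i=2,j=3] A[i]=10<=B[j]=18 take 10 → i++
[i=3,j=3] A[i]=22>B[j]=18 take 18 → j++
[i=3,j=4] A[i]=22<=B[j]=28 take 22 → i++
[i=4,j=4] A done, take B[j]=28 → j++
[i=4,j=5] A done, take B[j]=33 → j++

[3, 7, 8, 10, 18, 22, 28, 33]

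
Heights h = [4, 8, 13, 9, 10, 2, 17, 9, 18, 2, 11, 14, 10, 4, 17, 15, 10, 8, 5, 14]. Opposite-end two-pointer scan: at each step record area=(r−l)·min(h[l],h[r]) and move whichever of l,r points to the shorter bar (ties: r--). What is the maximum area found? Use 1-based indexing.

max area = 221

l=1 r=20: min(4,14)*19=76 best=76 *, l++
l=2 r=20: min(8,14)*18=144 best=144 *, l++
l=3 r=20: min(13,14)*17=221 best=221 *, l++
l=4 r=20: min(9,14)*16=144 best=221, l++
l=5 r=20: min(10,14)*15=150 best=221, l++
l=6 r=20: min(2,14)*14=28 best=221, l++
l=7 r=20: min(17,14)*13=182 best=221, r--
l=7 r=19: min(17,5)*12=60 best=221, r--
l=7 r=18: min(17,8)*11=88 best=221, r--
l=7 r=17: min(17,10)*10=100 best=221, r--
l=7 r=16: min(17,15)*9=135 best=221, r--
l=7 r=15: min(17,17)*8=136 best=221, r--
l=7 r=14: min(17,4)*7=28 best=221, r--
l=7 r=13: min(17,10)*6=60 best=221, r--
l=7 r=12: min(17,14)*5=70 best=221, r--
l=7 r=11: min(17,11)*4=44 best=221, r--
l=7 r=10: min(17,2)*3=6 best=221, r--
l=7 r=9: min(17,18)*2=34 best=221, l++
l=8 r=9: min(9,18)*1=9 best=221, l++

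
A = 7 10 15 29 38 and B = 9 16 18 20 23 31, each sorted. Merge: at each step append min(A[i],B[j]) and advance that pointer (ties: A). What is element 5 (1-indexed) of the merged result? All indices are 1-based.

merged[5] = 16

[i=1,j=1] A[i]=7<=B[j]=9 take 7 → i++
[i=2,j=1] A[i]=10>B[j]=9 take 9 → j++
[i=2,j=2] A[i]=10<=B[j]=16 take 10 → i++
[i=3,j=2] A[i]=15<=B[j]=16 take 15 → i++
[i=4,j=2] A[i]=29>B[j]=16 take 16 → j++
[i=4,j=3] A[i]=29>B[j]=18 take 18 → j++
[i=4,j=4] A[i]=29>B[j]=20 take 20 → j++
[i=4,j=5] A[i]=29>B[j]=23 take 23 → j++
[i=4,j=6] A[i]=29<=B[j]=31 take 29 → i++
[i=5,j=6] A[i]=38>B[j]=31 take 31 → j++
[i=5,j=7] B done, take A[i]=38 → i++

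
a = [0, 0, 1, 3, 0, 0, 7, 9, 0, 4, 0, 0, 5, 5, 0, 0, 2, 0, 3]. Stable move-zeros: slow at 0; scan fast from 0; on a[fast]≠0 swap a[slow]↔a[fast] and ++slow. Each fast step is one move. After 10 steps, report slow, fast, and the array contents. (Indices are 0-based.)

slow=0 fast=0: a[fast]=0, fast++
slow=0 fast=1: a[fast]=0, fast++
slow=0 fast=2: a[fast]=1≠0 swap→a[0]=1, slow++,fast++
slow=1 fast=3: a[fast]=3≠0 swap→a[1]=3, slow++,fast++
slow=2 fast=4: a[fast]=0, fast++
slow=2 fast=5: a[fast]=0, fast++
slow=2 fast=6: a[fast]=7≠0 swap→a[2]=7, slow++,fast++
slow=3 fast=7: a[fast]=9≠0 swap→a[3]=9, slow++,fast++
slow=4 fast=8: a[fast]=0, fast++
slow=4 fast=9: a[fast]=4≠0 swap→a[4]=4, slow++,fast++

slow=5, fast=10, a=[1, 3, 7, 9, 4, 0, 0, 0, 0, 0, 0, 0, 5, 5, 0, 0, 2, 0, 3]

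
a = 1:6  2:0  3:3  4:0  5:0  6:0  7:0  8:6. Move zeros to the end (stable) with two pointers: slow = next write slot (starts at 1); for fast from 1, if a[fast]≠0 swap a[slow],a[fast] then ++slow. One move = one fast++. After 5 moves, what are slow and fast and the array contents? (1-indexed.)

slow=3, fast=6, a=[6, 3, 0, 0, 0, 0, 0, 6]

slow=1 fast=1: a[fast]=6≠0 swap→a[1]=6, slow++,fast++
slow=2 fast=2: a[fast]=0, fast++
slow=2 fast=3: a[fast]=3≠0 swap→a[2]=3, slow++,fast++
slow=3 fast=4: a[fast]=0, fast++
slow=3 fast=5: a[fast]=0, fast++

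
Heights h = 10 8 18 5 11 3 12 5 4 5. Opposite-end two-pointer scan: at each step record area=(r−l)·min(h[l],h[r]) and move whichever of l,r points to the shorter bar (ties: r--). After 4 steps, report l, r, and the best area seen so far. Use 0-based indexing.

l=1, r=6, best area=60

l=0 r=9: min(10,5)*9=45 best=45 *, r--
l=0 r=8: min(10,4)*8=32 best=45, r--
l=0 r=7: min(10,5)*7=35 best=45, r--
l=0 r=6: min(10,12)*6=60 best=60 *, l++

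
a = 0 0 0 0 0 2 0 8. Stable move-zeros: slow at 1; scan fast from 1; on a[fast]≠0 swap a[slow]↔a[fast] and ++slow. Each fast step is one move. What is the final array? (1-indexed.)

[2, 8, 0, 0, 0, 0, 0, 0]

(s=1,f=1) a[fast]=0 → fast++
(s=1,f=2) a[fast]=0 → fast++
(s=1,f=3) a[fast]=0 → fast++
(s=1,f=4) a[fast]=0 → fast++
(s=1,f=5) a[fast]=0 → fast++
(s=1,f=6) a[fast]=2≠0 swap→a[1]=2 → slow++,fast++
(s=2,f=7) a[fast]=0 → fast++
(s=2,f=8) a[fast]=8≠0 swap→a[2]=8 → slow++,fast++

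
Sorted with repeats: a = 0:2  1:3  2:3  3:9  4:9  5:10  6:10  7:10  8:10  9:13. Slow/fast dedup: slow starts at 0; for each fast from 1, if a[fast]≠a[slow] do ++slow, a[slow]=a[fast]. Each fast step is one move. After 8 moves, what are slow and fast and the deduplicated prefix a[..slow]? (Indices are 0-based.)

slow=0 fast=1: a[fast]=3≠a[slow]=2 write a[1]=3, slow++,fast++
slow=1 fast=2: a[fast]=3=a[slow] dup, fast++
slow=1 fast=3: a[fast]=9≠a[slow]=3 write a[2]=9, slow++,fast++
slow=2 fast=4: a[fast]=9=a[slow] dup, fast++
slow=2 fast=5: a[fast]=10≠a[slow]=9 write a[3]=10, slow++,fast++
slow=3 fast=6: a[fast]=10=a[slow] dup, fast++
slow=3 fast=7: a[fast]=10=a[slow] dup, fast++
slow=3 fast=8: a[fast]=10=a[slow] dup, fast++

slow=3, fast=9, prefix=[2, 3, 9, 10]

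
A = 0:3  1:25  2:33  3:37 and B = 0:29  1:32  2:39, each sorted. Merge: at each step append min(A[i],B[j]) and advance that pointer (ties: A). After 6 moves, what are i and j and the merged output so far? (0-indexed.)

i=4, j=2, merged so far=[3, 25, 29, 32, 33, 37]

i=0 j=0: A[i]=3<=B[j]=29 take 3, i++
i=1 j=0: A[i]=25<=B[j]=29 take 25, i++
i=2 j=0: A[i]=33>B[j]=29 take 29, j++
i=2 j=1: A[i]=33>B[j]=32 take 32, j++
i=2 j=2: A[i]=33<=B[j]=39 take 33, i++
i=3 j=2: A[i]=37<=B[j]=39 take 37, i++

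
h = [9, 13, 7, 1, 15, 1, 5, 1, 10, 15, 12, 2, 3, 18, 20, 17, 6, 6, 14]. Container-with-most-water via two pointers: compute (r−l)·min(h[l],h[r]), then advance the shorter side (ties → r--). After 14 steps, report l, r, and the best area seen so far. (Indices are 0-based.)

l=11, r=15, best area=221

l=0 r=18: min(9,14)*18=162 best=162 *, l++
l=1 r=18: min(13,14)*17=221 best=221 *, l++
l=2 r=18: min(7,14)*16=112 best=221, l++
l=3 r=18: min(1,14)*15=15 best=221, l++
l=4 r=18: min(15,14)*14=196 best=221, r--
l=4 r=17: min(15,6)*13=78 best=221, r--
l=4 r=16: min(15,6)*12=72 best=221, r--
l=4 r=15: min(15,17)*11=165 best=221, l++
l=5 r=15: min(1,17)*10=10 best=221, l++
l=6 r=15: min(5,17)*9=45 best=221, l++
l=7 r=15: min(1,17)*8=8 best=221, l++
l=8 r=15: min(10,17)*7=70 best=221, l++
l=9 r=15: min(15,17)*6=90 best=221, l++
l=10 r=15: min(12,17)*5=60 best=221, l++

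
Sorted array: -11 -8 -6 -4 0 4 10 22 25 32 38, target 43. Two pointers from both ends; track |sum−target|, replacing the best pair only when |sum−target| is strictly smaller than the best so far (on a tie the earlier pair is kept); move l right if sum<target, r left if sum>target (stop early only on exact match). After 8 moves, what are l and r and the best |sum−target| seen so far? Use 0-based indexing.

[0,10] -11+38=27 d=16 * → l++
[1,10] -8+38=30 d=13 * → l++
[2,10] -6+38=32 d=11 * → l++
[3,10] -4+38=34 d=9 * → l++
[4,10] 0+38=38 d=5 * → l++
[5,10] 4+38=42 d=1 * → l++
[6,10] 10+38=48 d=5 → r--
[6,9] 10+32=42 d=1 → l++

l=7, r=9, best |Δ|=1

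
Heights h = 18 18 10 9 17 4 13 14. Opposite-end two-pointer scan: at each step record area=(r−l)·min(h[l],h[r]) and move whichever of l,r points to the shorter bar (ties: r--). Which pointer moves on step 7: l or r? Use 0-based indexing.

l=0 r=7: min(18,14)*7=98 best=98 *, r--
l=0 r=6: min(18,13)*6=78 best=98, r--
l=0 r=5: min(18,4)*5=20 best=98, r--
l=0 r=4: min(18,17)*4=68 best=98, r--
l=0 r=3: min(18,9)*3=27 best=98, r--
l=0 r=2: min(18,10)*2=20 best=98, r--
l=0 r=1: min(18,18)*1=18 best=98, r--

r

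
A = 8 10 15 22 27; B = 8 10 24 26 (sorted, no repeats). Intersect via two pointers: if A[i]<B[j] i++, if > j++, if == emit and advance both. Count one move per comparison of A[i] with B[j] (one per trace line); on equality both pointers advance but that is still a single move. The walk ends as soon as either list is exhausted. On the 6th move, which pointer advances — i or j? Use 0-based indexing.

[i=0,j=0] 8==8 emit → i++,j++
[i=1,j=1] 10==10 emit → i++,j++
[i=2,j=2] 15<24 → i++
[i=3,j=2] 22<24 → i++
[i=4,j=2] 27>24 → j++
[i=4,j=3] 27>26 → j++

j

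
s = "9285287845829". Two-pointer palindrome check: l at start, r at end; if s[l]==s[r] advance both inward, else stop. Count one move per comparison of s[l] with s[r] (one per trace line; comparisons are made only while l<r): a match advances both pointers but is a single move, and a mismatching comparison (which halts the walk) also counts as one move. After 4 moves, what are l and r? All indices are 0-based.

l=0 r=12: '9'=='9', l++,r--
l=1 r=11: '2'=='2', l++,r--
l=2 r=10: '8'=='8', l++,r--
l=3 r=9: '5'=='5', l++,r--

l=4, r=8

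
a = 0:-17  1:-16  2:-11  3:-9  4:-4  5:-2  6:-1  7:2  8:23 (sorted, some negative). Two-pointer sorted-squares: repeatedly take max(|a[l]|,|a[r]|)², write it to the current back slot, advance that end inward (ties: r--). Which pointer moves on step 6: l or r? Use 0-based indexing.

l=0 r=8: |-17|<=|23| out[8]=529, r--
l=0 r=7: |-17|>|2| out[7]=289, l++
l=1 r=7: |-16|>|2| out[6]=256, l++
l=2 r=7: |-11|>|2| out[5]=121, l++
l=3 r=7: |-9|>|2| out[4]=81, l++
l=4 r=7: |-4|>|2| out[3]=16, l++

l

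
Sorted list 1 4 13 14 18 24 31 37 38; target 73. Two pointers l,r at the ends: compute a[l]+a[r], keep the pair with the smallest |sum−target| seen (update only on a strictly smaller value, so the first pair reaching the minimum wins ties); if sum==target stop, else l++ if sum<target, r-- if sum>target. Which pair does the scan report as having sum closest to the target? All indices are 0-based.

pair (37, 38) with sum 75 (|Δ|=2)

[0,8] 1+38=39 d=34 * → l++
[1,8] 4+38=42 d=31 * → l++
[2,8] 13+38=51 d=22 * → l++
[3,8] 14+38=52 d=21 * → l++
[4,8] 18+38=56 d=17 * → l++
[5,8] 24+38=62 d=11 * → l++
[6,8] 31+38=69 d=4 * → l++
[7,8] 37+38=75 d=2 * → r--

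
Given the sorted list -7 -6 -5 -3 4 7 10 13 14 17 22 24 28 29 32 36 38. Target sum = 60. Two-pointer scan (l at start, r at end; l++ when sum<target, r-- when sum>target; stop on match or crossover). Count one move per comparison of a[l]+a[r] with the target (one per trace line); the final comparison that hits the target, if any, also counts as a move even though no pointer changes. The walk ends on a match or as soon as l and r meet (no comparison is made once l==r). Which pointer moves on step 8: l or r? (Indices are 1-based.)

l

[1,17] -7+38=31 <60 → l++
[2,17] -6+38=32 <60 → l++
[3,17] -5+38=33 <60 → l++
[4,17] -3+38=35 <60 → l++
[5,17] 4+38=42 <60 → l++
[6,17] 7+38=45 <60 → l++
[7,17] 10+38=48 <60 → l++
[8,17] 13+38=51 <60 → l++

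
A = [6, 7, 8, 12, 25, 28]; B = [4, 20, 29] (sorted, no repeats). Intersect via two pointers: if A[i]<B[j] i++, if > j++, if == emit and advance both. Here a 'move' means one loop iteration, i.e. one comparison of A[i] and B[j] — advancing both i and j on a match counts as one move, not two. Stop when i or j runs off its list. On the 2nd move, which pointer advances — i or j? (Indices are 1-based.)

[i=1,j=1] 6>4 → j++
[i=1,j=2] 6<20 → i++

i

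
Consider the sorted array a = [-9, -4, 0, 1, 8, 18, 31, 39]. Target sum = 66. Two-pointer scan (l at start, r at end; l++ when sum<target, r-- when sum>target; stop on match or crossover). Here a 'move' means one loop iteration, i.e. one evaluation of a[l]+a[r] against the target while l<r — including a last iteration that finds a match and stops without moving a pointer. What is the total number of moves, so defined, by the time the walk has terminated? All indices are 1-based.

7 moves

[1,8] -9+39=30 <66 → l++
[2,8] -4+39=35 <66 → l++
[3,8] 0+39=39 <66 → l++
[4,8] 1+39=40 <66 → l++
[5,8] 8+39=47 <66 → l++
[6,8] 18+39=57 <66 → l++
[7,8] 31+39=70 >66 → r--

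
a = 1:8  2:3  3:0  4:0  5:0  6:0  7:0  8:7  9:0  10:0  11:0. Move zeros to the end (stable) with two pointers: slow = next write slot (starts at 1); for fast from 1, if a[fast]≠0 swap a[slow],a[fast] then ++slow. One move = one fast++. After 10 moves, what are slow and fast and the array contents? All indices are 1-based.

slow=1 fast=1: a[fast]=8≠0 swap→a[1]=8, slow++,fast++
slow=2 fast=2: a[fast]=3≠0 swap→a[2]=3, slow++,fast++
slow=3 fast=3: a[fast]=0, fast++
slow=3 fast=4: a[fast]=0, fast++
slow=3 fast=5: a[fast]=0, fast++
slow=3 fast=6: a[fast]=0, fast++
slow=3 fast=7: a[fast]=0, fast++
slow=3 fast=8: a[fast]=7≠0 swap→a[3]=7, slow++,fast++
slow=4 fast=9: a[fast]=0, fast++
slow=4 fast=10: a[fast]=0, fast++

slow=4, fast=11, a=[8, 3, 7, 0, 0, 0, 0, 0, 0, 0, 0]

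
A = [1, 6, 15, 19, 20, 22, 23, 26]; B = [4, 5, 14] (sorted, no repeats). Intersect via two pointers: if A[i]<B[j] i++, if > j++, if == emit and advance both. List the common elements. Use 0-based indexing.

[i=0,j=0] 1<4 → i++
[i=1,j=0] 6>4 → j++
[i=1,j=1] 6>5 → j++
[i=1,j=2] 6<14 → i++
[i=2,j=2] 15>14 → j++

intersection = []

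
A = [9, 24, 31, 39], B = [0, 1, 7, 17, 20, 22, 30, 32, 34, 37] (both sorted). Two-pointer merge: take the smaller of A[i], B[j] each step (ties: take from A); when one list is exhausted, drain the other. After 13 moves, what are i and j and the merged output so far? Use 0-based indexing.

i=0 j=0: A[i]=9>B[j]=0 take 0, j++
i=0 j=1: A[i]=9>B[j]=1 take 1, j++
i=0 j=2: A[i]=9>B[j]=7 take 7, j++
i=0 j=3: A[i]=9<=B[j]=17 take 9, i++
i=1 j=3: A[i]=24>B[j]=17 take 17, j++
i=1 j=4: A[i]=24>B[j]=20 take 20, j++
i=1 j=5: A[i]=24>B[j]=22 take 22, j++
i=1 j=6: A[i]=24<=B[j]=30 take 24, i++
i=2 j=6: A[i]=31>B[j]=30 take 30, j++
i=2 j=7: A[i]=31<=B[j]=32 take 31, i++
i=3 j=7: A[i]=39>B[j]=32 take 32, j++
i=3 j=8: A[i]=39>B[j]=34 take 34, j++
i=3 j=9: A[i]=39>B[j]=37 take 37, j++

i=3, j=10, merged so far=[0, 1, 7, 9, 17, 20, 22, 24, 30, 31, 32, 34, 37]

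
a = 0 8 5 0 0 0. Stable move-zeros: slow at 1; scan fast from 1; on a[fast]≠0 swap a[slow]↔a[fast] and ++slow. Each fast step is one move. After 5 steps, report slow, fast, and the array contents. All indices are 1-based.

(s=1,f=1) a[fast]=0 → fast++
(s=1,f=2) a[fast]=8≠0 swap→a[1]=8 → slow++,fast++
(s=2,f=3) a[fast]=5≠0 swap→a[2]=5 → slow++,fast++
(s=3,f=4) a[fast]=0 → fast++
(s=3,f=5) a[fast]=0 → fast++

slow=3, fast=6, a=[8, 5, 0, 0, 0, 0]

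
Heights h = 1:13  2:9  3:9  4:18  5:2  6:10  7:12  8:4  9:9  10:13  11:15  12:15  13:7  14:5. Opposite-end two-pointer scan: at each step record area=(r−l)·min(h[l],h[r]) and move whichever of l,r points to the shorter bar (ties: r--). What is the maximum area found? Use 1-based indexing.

l=1 r=14: min(13,5)*13=65 best=65 *, r--
l=1 r=13: min(13,7)*12=84 best=84 *, r--
l=1 r=12: min(13,15)*11=143 best=143 *, l++
l=2 r=12: min(9,15)*10=90 best=143, l++
l=3 r=12: min(9,15)*9=81 best=143, l++
l=4 r=12: min(18,15)*8=120 best=143, r--
l=4 r=11: min(18,15)*7=105 best=143, r--
l=4 r=10: min(18,13)*6=78 best=143, r--
l=4 r=9: min(18,9)*5=45 best=143, r--
l=4 r=8: min(18,4)*4=16 best=143, r--
l=4 r=7: min(18,12)*3=36 best=143, r--
l=4 r=6: min(18,10)*2=20 best=143, r--
l=4 r=5: min(18,2)*1=2 best=143, r--

max area = 143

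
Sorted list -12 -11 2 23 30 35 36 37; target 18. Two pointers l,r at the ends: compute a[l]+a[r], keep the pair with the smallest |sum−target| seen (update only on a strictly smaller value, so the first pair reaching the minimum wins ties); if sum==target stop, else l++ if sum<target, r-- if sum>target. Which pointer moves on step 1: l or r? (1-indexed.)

r

[1,8] -12+37=25 d=7 * → r--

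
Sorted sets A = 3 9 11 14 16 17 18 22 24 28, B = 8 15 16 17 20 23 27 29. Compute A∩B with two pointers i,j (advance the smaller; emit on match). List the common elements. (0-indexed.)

intersection = [16, 17]

i=0 j=0: 3<8, i++
i=1 j=0: 9>8, j++
i=1 j=1: 9<15, i++
i=2 j=1: 11<15, i++
i=3 j=1: 14<15, i++
i=4 j=1: 16>15, j++
i=4 j=2: 16==16 emit, i++,j++
i=5 j=3: 17==17 emit, i++,j++
i=6 j=4: 18<20, i++
i=7 j=4: 22>20, j++
i=7 j=5: 22<23, i++
i=8 j=5: 24>23, j++
i=8 j=6: 24<27, i++
i=9 j=6: 28>27, j++
i=9 j=7: 28<29, i++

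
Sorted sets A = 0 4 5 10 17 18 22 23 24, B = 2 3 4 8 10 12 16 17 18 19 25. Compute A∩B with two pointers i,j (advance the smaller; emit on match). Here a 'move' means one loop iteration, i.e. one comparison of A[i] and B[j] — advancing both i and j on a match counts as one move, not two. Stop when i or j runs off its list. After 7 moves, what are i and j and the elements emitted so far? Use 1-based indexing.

i=5, j=6, emitted=[4, 10]

i=1 j=1: 0<2, i++
i=2 j=1: 4>2, j++
i=2 j=2: 4>3, j++
i=2 j=3: 4==4 emit, i++,j++
i=3 j=4: 5<8, i++
i=4 j=4: 10>8, j++
i=4 j=5: 10==10 emit, i++,j++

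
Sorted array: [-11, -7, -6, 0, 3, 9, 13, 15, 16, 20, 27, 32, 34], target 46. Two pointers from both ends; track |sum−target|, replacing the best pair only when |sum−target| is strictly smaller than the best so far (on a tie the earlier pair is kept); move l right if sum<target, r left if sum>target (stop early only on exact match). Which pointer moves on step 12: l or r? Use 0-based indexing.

[0,12] -11+34=23 d=23 * → l++
[1,12] -7+34=27 d=19 * → l++
[2,12] -6+34=28 d=18 * → l++
[3,12] 0+34=34 d=12 * → l++
[4,12] 3+34=37 d=9 * → l++
[5,12] 9+34=43 d=3 * → l++
[6,12] 13+34=47 d=1 * → r--
[6,11] 13+32=45 d=1 → l++
[7,11] 15+32=47 d=1 → r--
[7,10] 15+27=42 d=4 → l++
[8,10] 16+27=43 d=3 → l++
[9,10] 20+27=47 d=1 → r--

r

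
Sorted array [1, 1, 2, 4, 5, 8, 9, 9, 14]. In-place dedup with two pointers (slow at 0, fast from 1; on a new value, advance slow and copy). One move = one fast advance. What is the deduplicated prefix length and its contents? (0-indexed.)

length 7; prefix = [1, 2, 4, 5, 8, 9, 14]

slow=0 fast=1: a[fast]=1=a[slow] dup, fast++
slow=0 fast=2: a[fast]=2≠a[slow]=1 write a[1]=2, slow++,fast++
slow=1 fast=3: a[fast]=4≠a[slow]=2 write a[2]=4, slow++,fast++
slow=2 fast=4: a[fast]=5≠a[slow]=4 write a[3]=5, slow++,fast++
slow=3 fast=5: a[fast]=8≠a[slow]=5 write a[4]=8, slow++,fast++
slow=4 fast=6: a[fast]=9≠a[slow]=8 write a[5]=9, slow++,fast++
slow=5 fast=7: a[fast]=9=a[slow] dup, fast++
slow=5 fast=8: a[fast]=14≠a[slow]=9 write a[6]=14, slow++,fast++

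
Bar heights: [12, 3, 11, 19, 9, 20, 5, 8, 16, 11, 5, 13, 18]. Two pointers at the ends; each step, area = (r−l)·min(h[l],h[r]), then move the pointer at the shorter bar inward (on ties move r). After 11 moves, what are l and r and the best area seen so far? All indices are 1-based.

[1,13] min(12,18)*12=144 best=144 * → l++
[2,13] min(3,18)*11=33 best=144 → l++
[3,13] min(11,18)*10=110 best=144 → l++
[4,13] min(19,18)*9=162 best=162 * → r--
[4,12] min(19,13)*8=104 best=162 → r--
[4,11] min(19,5)*7=35 best=162 → r--
[4,10] min(19,11)*6=66 best=162 → r--
[4,9] min(19,16)*5=80 best=162 → r--
[4,8] min(19,8)*4=32 best=162 → r--
[4,7] min(19,5)*3=15 best=162 → r--
[4,6] min(19,20)*2=38 best=162 → l++

l=5, r=6, best area=162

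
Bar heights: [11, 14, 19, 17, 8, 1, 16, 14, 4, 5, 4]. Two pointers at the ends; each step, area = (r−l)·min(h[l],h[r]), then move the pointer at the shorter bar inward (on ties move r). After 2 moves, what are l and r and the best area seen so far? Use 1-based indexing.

l=1 r=11: min(11,4)*10=40 best=40 *, r--
l=1 r=10: min(11,5)*9=45 best=45 *, r--

l=1, r=9, best area=45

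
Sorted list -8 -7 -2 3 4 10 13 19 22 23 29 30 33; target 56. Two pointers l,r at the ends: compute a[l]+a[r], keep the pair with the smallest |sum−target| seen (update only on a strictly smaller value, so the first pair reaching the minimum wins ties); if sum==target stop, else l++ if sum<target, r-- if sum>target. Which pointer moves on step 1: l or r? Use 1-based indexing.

l=1 r=13: -8+33=25 d=31 *, l++

l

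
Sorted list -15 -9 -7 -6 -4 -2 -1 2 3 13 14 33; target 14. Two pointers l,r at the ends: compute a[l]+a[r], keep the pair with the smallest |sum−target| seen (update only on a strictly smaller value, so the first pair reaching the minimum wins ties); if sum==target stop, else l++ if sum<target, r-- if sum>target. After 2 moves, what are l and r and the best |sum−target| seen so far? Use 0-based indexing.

l=0 r=11: -15+33=18 d=4 *, r--
l=0 r=10: -15+14=-1 d=15, l++

l=1, r=10, best |Δ|=4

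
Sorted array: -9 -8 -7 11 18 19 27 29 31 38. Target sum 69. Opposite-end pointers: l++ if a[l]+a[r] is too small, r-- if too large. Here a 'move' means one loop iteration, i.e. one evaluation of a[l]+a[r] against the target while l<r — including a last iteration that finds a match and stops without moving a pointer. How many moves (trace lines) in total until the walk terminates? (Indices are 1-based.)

[1,10] -9+38=29 <69 → l++
[2,10] -8+38=30 <69 → l++
[3,10] -7+38=31 <69 → l++
[4,10] 11+38=49 <69 → l++
[5,10] 18+38=56 <69 → l++
[6,10] 19+38=57 <69 → l++
[7,10] 27+38=65 <69 → l++
[8,10] 29+38=67 <69 → l++
[9,10] 31+38=69 → found

9 moves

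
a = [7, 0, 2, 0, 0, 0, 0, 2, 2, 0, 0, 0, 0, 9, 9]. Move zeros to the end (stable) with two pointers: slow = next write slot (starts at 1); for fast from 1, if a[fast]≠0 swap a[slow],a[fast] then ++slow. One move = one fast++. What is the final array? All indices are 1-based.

(s=1,f=1) a[fast]=7≠0 swap→a[1]=7 → slow++,fast++
(s=2,f=2) a[fast]=0 → fast++
(s=2,f=3) a[fast]=2≠0 swap→a[2]=2 → slow++,fast++
(s=3,f=4) a[fast]=0 → fast++
(s=3,f=5) a[fast]=0 → fast++
(s=3,f=6) a[fast]=0 → fast++
(s=3,f=7) a[fast]=0 → fast++
(s=3,f=8) a[fast]=2≠0 swap→a[3]=2 → slow++,fast++
(s=4,f=9) a[fast]=2≠0 swap→a[4]=2 → slow++,fast++
(s=5,f=10) a[fast]=0 → fast++
(s=5,f=11) a[fast]=0 → fast++
(s=5,f=12) a[fast]=0 → fast++
(s=5,f=13) a[fast]=0 → fast++
(s=5,f=14) a[fast]=9≠0 swap→a[5]=9 → slow++,fast++
(s=6,f=15) a[fast]=9≠0 swap→a[6]=9 → slow++,fast++

[7, 2, 2, 2, 9, 9, 0, 0, 0, 0, 0, 0, 0, 0, 0]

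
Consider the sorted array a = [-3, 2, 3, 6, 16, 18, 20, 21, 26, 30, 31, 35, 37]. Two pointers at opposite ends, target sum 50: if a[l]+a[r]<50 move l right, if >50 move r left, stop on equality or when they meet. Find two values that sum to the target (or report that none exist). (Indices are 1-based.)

l=1 r=13: -3+37=34 <50, l++
l=2 r=13: 2+37=39 <50, l++
l=3 r=13: 3+37=40 <50, l++
l=4 r=13: 6+37=43 <50, l++
l=5 r=13: 16+37=53 >50, r--
l=5 r=12: 16+35=51 >50, r--
l=5 r=11: 16+31=47 <50, l++
l=6 r=11: 18+31=49 <50, l++
l=7 r=11: 20+31=51 >50, r--
l=7 r=10: 20+30=50, found

(20, 30)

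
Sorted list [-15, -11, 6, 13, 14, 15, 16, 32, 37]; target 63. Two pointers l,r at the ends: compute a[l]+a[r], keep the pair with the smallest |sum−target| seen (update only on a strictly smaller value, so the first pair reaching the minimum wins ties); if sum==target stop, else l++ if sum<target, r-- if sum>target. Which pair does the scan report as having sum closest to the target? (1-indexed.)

pair (32, 37) with sum 69 (|Δ|=6)

[1,9] -15+37=22 d=41 * → l++
[2,9] -11+37=26 d=37 * → l++
[3,9] 6+37=43 d=20 * → l++
[4,9] 13+37=50 d=13 * → l++
[5,9] 14+37=51 d=12 * → l++
[6,9] 15+37=52 d=11 * → l++
[7,9] 16+37=53 d=10 * → l++
[8,9] 32+37=69 d=6 * → r--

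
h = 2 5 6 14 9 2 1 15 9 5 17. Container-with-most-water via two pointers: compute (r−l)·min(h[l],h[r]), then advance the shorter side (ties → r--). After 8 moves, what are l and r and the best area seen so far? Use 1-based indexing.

[1,11] min(2,17)*10=20 best=20 * → l++
[2,11] min(5,17)*9=45 best=45 * → l++
[3,11] min(6,17)*8=48 best=48 * → l++
[4,11] min(14,17)*7=98 best=98 * → l++
[5,11] min(9,17)*6=54 best=98 → l++
[6,11] min(2,17)*5=10 best=98 → l++
[7,11] min(1,17)*4=4 best=98 → l++
[8,11] min(15,17)*3=45 best=98 → l++

l=9, r=11, best area=98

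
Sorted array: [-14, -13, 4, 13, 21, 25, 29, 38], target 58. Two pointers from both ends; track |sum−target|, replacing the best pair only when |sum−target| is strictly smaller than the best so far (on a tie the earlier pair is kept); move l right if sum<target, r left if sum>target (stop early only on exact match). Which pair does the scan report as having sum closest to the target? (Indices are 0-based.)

l=0 r=7: -14+38=24 d=34 *, l++
l=1 r=7: -13+38=25 d=33 *, l++
l=2 r=7: 4+38=42 d=16 *, l++
l=3 r=7: 13+38=51 d=7 *, l++
l=4 r=7: 21+38=59 d=1 *, r--
l=4 r=6: 21+29=50 d=8, l++
l=5 r=6: 25+29=54 d=4, l++

pair (21, 38) with sum 59 (|Δ|=1)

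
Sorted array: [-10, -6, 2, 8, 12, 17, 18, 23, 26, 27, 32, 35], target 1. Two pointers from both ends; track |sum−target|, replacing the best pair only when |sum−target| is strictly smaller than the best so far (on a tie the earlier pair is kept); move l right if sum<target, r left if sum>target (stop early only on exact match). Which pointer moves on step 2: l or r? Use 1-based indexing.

l=1 r=12: -10+35=25 d=24 *, r--
l=1 r=11: -10+32=22 d=21 *, r--

r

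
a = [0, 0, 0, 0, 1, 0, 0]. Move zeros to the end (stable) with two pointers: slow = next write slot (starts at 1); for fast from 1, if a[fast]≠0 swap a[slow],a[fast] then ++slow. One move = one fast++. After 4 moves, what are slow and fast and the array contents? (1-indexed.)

(s=1,f=1) a[fast]=0 → fast++
(s=1,f=2) a[fast]=0 → fast++
(s=1,f=3) a[fast]=0 → fast++
(s=1,f=4) a[fast]=0 → fast++

slow=1, fast=5, a=[0, 0, 0, 0, 1, 0, 0]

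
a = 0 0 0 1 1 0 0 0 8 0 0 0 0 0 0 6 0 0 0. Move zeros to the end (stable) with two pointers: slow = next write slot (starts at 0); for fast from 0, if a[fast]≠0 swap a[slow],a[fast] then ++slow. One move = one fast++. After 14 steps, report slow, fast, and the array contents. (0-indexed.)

slow=3, fast=14, a=[1, 1, 8, 0, 0, 0, 0, 0, 0, 0, 0, 0, 0, 0, 0, 6, 0, 0, 0]

slow=0 fast=0: a[fast]=0, fast++
slow=0 fast=1: a[fast]=0, fast++
slow=0 fast=2: a[fast]=0, fast++
slow=0 fast=3: a[fast]=1≠0 swap→a[0]=1, slow++,fast++
slow=1 fast=4: a[fast]=1≠0 swap→a[1]=1, slow++,fast++
slow=2 fast=5: a[fast]=0, fast++
slow=2 fast=6: a[fast]=0, fast++
slow=2 fast=7: a[fast]=0, fast++
slow=2 fast=8: a[fast]=8≠0 swap→a[2]=8, slow++,fast++
slow=3 fast=9: a[fast]=0, fast++
slow=3 fast=10: a[fast]=0, fast++
slow=3 fast=11: a[fast]=0, fast++
slow=3 fast=12: a[fast]=0, fast++
slow=3 fast=13: a[fast]=0, fast++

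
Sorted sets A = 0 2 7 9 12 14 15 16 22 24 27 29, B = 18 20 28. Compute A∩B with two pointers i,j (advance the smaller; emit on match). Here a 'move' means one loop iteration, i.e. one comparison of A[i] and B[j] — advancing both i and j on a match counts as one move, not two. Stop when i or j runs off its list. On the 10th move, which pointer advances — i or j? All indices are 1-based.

i=1 j=1: 0<18, i++
i=2 j=1: 2<18, i++
i=3 j=1: 7<18, i++
i=4 j=1: 9<18, i++
i=5 j=1: 12<18, i++
i=6 j=1: 14<18, i++
i=7 j=1: 15<18, i++
i=8 j=1: 16<18, i++
i=9 j=1: 22>18, j++
i=9 j=2: 22>20, j++

j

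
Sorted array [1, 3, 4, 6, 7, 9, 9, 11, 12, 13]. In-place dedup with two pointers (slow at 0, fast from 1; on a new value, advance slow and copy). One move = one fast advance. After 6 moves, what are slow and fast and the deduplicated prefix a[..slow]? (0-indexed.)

slow=0 fast=1: a[fast]=3≠a[slow]=1 write a[1]=3, slow++,fast++
slow=1 fast=2: a[fast]=4≠a[slow]=3 write a[2]=4, slow++,fast++
slow=2 fast=3: a[fast]=6≠a[slow]=4 write a[3]=6, slow++,fast++
slow=3 fast=4: a[fast]=7≠a[slow]=6 write a[4]=7, slow++,fast++
slow=4 fast=5: a[fast]=9≠a[slow]=7 write a[5]=9, slow++,fast++
slow=5 fast=6: a[fast]=9=a[slow] dup, fast++

slow=5, fast=7, prefix=[1, 3, 4, 6, 7, 9]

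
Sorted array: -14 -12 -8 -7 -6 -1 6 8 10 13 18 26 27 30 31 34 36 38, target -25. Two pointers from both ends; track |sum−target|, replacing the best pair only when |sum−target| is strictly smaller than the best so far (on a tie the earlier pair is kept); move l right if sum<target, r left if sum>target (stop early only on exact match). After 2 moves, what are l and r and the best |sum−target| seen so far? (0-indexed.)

l=0, r=15, best |Δ|=47

[0,17] -14+38=24 d=49 * → r--
[0,16] -14+36=22 d=47 * → r--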